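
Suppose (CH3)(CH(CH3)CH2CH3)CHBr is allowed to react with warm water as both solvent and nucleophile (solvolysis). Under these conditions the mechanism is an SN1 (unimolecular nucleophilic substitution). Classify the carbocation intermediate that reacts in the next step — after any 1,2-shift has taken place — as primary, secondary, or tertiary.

tertiary

Step 1: Rate-determining heterolysis of the C–Br bond gives Br⁻ and a secondary carbocation.
Step 2: A 1,2-hydride shift from the adjacent sec-butyl carbon moves the positive charge from the secondary centre to an adjacent carbon, generating a more stable tertiary carbocation.
The cation rearranges from secondary to tertiary via a 1,2-hydride shift from the adjacent sec-butyl carbon; the tertiary cation is what reacts next.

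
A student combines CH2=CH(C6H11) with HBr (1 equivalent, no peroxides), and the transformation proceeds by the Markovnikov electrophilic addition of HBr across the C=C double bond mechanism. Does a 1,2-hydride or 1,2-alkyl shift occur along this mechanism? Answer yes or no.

The first-formed carbocation is secondary.
The adjacent cyclohexyl carbon already bears 2 other carbon substituents and has a hydrogen to migrate; after a 1,2-hydride shift from that carbon the positive charge sits on a tertiary centre.
Tertiary is more stable than secondary, so the shift occurs.

yes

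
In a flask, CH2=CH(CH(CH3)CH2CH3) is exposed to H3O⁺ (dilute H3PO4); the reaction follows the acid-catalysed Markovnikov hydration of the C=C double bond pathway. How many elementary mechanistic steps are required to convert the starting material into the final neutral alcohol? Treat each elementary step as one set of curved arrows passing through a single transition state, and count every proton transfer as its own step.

4

Step 1: Electrophilic addition begins with the π(C=C) electrons forming a bond to the proton of H3O⁺. Following Markovnikov's rule, the resulting cation is secondary. H2O is released.
Step 2: A 1,2-hydride shift from the adjacent sec-butyl carbon moves the positive charge from the secondary centre to an adjacent carbon, generating a more stable tertiary carbocation.
Step 3: Nucleophilic capture of the cation by H2O produces the protonated alcohol (an oxonium ion).
Step 4: Proton transfer from the O–H of the oxonium ion to H2O completes the catalytic cycle and yields the alcohol.
Total: 4 elementary steps.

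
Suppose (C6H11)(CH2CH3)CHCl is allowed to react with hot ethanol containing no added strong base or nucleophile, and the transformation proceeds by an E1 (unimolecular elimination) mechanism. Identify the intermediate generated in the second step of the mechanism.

tertiary carbocation

Step 1: Ionisation: the C–Cl σ-bond cleaves heterolytically; both bonding electrons depart with Cl⁻, leaving a secondary carbocation at the α-carbon.
Step 2: Carbocation rearrangement: a 1,2-hydride shift from the adjacent cyclohexyl carbon converts the initially-formed secondary cation into the more stable tertiary cation.
After step 2 the species present is a tertiary carbocation.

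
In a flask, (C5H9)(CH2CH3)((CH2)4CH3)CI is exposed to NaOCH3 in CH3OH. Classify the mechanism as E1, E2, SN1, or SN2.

E2

Conditions: a strong base with a tertiary substrate bearing a β-hydrogen.
These conditions are the textbook signature of the E2 pathway.
A strong (often hindered) base removes a β-H in concert with loss of the leaving group — bimolecular elimination.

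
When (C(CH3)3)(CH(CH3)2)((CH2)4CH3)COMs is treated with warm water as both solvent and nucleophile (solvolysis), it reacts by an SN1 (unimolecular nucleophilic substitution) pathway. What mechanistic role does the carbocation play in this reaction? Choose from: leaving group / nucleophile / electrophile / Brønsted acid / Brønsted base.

electrophile

Step 2: Nucleophilic capture: the oxygen of H2O bonds to the cationic carbon, producing an oxonium-ion intermediate.
The carbocation accepts an electron pair into an empty or π* orbital — it is the electrophile.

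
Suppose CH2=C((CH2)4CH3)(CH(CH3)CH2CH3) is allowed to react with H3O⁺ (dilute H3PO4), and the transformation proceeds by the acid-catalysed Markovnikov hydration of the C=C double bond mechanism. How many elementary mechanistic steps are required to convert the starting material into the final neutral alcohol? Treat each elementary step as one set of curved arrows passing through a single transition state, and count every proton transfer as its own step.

3

Step 1: The π electrons of the C=C bond attack a proton of H3O⁺; Markovnikov addition places the new C–H on the less-substituted alkene carbon, so the positive charge ends up on the more-substituted carbon — a tertiary carbocation. H2O is released.
(No 1,2-shift: no single shift to an adjacent carbon would give a more stable cation.)
Step 2: A lone pair on the oxygen of H2O attacks the carbocation, forming a C–O bond and an oxonium ion (a protonated alcohol).
Step 3: Proton transfer from the O–H of the oxonium ion to H2O completes the catalytic cycle and yields the alcohol.
Total: 3 elementary steps.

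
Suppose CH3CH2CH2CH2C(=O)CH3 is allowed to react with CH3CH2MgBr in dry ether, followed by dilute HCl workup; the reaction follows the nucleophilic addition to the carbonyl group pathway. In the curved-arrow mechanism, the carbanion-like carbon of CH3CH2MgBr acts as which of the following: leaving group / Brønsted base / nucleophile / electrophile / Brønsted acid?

nucleophile

Step 1: the carbanion-like carbon of CH3CH2MgBr attacks the sp² carbonyl carbon; the C=O π bond breaks and the electrons end up as a lone pair on the alkoxide oxygen of the tetrahedral intermediate.
The carbanion-like carbon of CH3CH2MgBr donates an electron pair to form a new σ-bond to carbon — it is the nucleophile.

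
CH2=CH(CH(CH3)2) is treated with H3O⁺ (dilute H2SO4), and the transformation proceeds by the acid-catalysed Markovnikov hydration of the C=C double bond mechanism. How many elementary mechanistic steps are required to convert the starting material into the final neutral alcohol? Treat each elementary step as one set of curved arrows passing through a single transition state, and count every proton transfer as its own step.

4

Step 1: Protonation of the alkene by H3O⁺: the π bond acts as the nucleophile and picks up H⁺, giving the more stable (Markovnikov) secondary carbocation. H2O is released.
Step 2: A 1,2-hydride shift from the adjacent isopropyl carbon moves the positive charge from the secondary centre to an adjacent carbon, generating a more stable tertiary carbocation.
Step 3: Water acts as the nucleophile: an oxygen lone pair bonds to the cationic carbon, giving an oxonium-ion intermediate.
Step 4: Proton transfer from the O–H of the oxonium ion to H2O completes the catalytic cycle and yields the alcohol.
Total: 4 elementary steps.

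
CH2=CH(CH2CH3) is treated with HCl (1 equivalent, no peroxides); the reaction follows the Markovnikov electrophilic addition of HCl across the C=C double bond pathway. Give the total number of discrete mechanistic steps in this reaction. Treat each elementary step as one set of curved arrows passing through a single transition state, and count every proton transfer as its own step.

2

Step 1: The π electrons of the C=C bond attack a proton of HCl; Markovnikov addition places the new C–H on the less-substituted alkene carbon, so the positive charge ends up on the more-substituted carbon — a secondary carbocation. The H–Cl bond breaks heterolytically, releasing Cl⁻.
(No 1,2-shift: no single shift to an adjacent carbon would give a more stable cation.)
Step 2: Nucleophilic attack by Cl⁻ on the carbocation completes the addition, giving R–Cl.
Total: 2 elementary steps.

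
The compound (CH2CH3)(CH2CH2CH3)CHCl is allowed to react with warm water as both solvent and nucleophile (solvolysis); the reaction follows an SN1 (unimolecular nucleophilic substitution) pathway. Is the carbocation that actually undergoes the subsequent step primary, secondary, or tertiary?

Step 1: Rate-determining heterolysis of the C–Cl bond gives Cl⁻ and a secondary carbocation.
No single 1,2-shift to an adjacent carbon would give a more-substituted cation, so no rearrangement occurs.

secondary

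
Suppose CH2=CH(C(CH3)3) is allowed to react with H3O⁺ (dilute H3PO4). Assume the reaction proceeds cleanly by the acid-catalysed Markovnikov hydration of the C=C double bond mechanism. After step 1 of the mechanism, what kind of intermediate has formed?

secondary carbocation

Step 1: Electrophilic addition begins with the π(C=C) electrons forming a bond to the proton of H3O⁺. Following Markovnikov's rule, the resulting cation is secondary. H2O is released.
After step 1 the species present is a secondary carbocation.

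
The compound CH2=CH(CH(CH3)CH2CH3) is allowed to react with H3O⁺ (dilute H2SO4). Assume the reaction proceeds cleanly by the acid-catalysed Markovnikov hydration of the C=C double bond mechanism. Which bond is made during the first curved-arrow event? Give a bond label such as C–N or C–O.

Step 1: The π electrons of the C=C bond attack a proton of H3O⁺; Markovnikov addition places the new C–H on the less-substituted alkene carbon, so the positive charge ends up on the more-substituted carbon — a secondary carbocation. H2O is released.
The bond formed in this step is the C–H bond.

C–H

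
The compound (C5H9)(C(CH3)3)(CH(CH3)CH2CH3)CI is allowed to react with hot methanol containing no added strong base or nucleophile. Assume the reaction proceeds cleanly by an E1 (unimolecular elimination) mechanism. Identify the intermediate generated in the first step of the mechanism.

Step 1: Rate-determining heterolysis of the C–I bond gives I⁻ and a tertiary carbocation.
After step 1 the species present is a tertiary carbocation.

tertiary carbocation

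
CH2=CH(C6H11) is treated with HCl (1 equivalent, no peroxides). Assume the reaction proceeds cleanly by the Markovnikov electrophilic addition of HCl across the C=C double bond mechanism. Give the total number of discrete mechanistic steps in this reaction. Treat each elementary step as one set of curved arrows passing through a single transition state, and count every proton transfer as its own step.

3

Step 1: Electrophilic addition begins with the π(C=C) electrons forming a bond to the proton of HCl. Following Markovnikov's rule, the resulting cation is secondary. The H–Cl bond breaks heterolytically, releasing Cl⁻.
Step 2: A 1,2-hydride shift from the adjacent cyclohexyl carbon moves the positive charge from the secondary centre to an adjacent carbon, generating a more stable tertiary carbocation.
Step 3: Cl⁻ captures the cation: a lone pair on Cl⁻ fills the empty p orbital, producing the alkyl halide product.
Total: 3 elementary steps.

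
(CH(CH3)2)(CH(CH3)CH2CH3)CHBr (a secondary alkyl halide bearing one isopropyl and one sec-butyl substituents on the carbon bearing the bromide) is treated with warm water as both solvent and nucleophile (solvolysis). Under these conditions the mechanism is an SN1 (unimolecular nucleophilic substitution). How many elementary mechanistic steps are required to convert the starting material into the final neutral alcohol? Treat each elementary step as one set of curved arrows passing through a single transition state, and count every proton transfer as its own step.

4

Step 1: The C–Br bond breaks with both electrons going to the bromide; Br⁻ leaves and a secondary carbocation remains.
Step 2: A 1,2-hydride shift from the adjacent isopropyl carbon moves the positive charge from the secondary centre to an adjacent carbon, generating a more stable tertiary carbocation.
Step 3: A lone pair on the oxygen of H2O attacks the carbocation, forming a new C–O σ-bond and an oxonium ion.
Step 4: A second solvent molecule removes the proton on oxygen, giving the neutral alcohol product.
Total: 4 elementary steps.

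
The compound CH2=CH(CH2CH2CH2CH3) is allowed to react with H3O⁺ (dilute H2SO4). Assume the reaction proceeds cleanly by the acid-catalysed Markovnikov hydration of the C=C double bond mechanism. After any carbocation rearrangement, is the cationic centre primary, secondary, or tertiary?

Step 1: Protonation of the alkene by H3O⁺: the π bond acts as the nucleophile and picks up H⁺, giving the more stable (Markovnikov) secondary carbocation. H2O is released.
No single 1,2-shift to an adjacent carbon would give a more-substituted cation, so no rearrangement occurs.

secondary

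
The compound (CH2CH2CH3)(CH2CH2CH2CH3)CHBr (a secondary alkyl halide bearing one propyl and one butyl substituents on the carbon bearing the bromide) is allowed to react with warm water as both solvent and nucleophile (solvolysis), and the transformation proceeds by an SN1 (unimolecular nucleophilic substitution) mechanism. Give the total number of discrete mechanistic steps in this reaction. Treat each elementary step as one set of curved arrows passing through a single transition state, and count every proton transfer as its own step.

Step 1: Ionisation: the C–Br σ-bond cleaves heterolytically; both bonding electrons depart with Br⁻, leaving a secondary carbocation at the α-carbon.
(No 1,2-shift: no single shift to an adjacent carbon would give a more stable cation.)
Step 2: Nucleophilic capture: the oxygen of H2O bonds to the cationic carbon, producing an oxonium-ion intermediate.
Step 3: Proton transfer from the O–H of the oxonium ion to a solvent molecule delivers the neutral alcohol.
Total: 3 elementary steps.

3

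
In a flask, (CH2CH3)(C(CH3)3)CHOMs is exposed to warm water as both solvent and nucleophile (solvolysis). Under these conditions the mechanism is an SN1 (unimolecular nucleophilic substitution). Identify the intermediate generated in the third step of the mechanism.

Step 1: Rate-determining heterolysis of the C–O bond gives MsO⁻ and a secondary carbocation.
Step 2: A methyl group with its bonding pair migrates from the adjacent tert-butyl carbon to the cationic centre — a 1,2-methyl shift — upgrading the secondary cation to a tertiary one.
Step 3: Nucleophilic capture: the oxygen of H2O bonds to the cationic carbon, producing an oxonium-ion intermediate.
After step 3 the species present is an oxonium ion.

oxonium ion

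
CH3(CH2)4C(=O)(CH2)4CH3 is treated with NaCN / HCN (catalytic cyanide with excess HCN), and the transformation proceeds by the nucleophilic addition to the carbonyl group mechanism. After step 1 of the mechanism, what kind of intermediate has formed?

Step 1: A lone pair / filled orbital on CN⁻ attacks the electrophilic carbonyl carbon; the π(C=O) electrons shift onto oxygen, producing a tetrahedral alkoxide intermediate.
After step 1 the species present is a tetrahedral alkoxide intermediate.

tetrahedral alkoxide intermediate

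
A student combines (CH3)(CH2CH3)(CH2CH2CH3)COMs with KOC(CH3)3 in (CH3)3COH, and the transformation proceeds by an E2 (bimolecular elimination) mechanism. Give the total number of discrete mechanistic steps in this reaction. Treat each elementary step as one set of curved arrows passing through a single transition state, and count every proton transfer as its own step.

Step 1: In one step, (CH3)3CO⁻ pulls off a β-proton, the C–O bond cleaves, and a C=C double bond forms between the α- and β-carbons (E2, anti elimination).
Total: 1 elementary step.

1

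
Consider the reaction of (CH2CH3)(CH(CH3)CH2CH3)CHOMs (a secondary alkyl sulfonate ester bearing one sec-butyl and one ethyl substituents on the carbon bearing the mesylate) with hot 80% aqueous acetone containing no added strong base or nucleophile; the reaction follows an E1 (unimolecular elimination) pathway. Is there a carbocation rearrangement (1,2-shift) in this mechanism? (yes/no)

yes

The first-formed carbocation is secondary.
The adjacent sec-butyl carbon already bears 2 other carbon substituents and has a hydrogen to migrate; after a 1,2-hydride shift from that carbon the positive charge sits on a tertiary centre.
Tertiary is more stable than secondary, so the shift occurs.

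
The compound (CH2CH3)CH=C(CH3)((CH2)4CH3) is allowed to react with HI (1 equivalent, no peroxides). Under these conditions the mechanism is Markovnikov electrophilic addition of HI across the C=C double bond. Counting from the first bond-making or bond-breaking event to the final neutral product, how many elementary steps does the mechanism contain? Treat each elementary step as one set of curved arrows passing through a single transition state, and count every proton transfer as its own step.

Step 1: Protonation of the alkene by HI: the π bond acts as the nucleophile and picks up H⁺, giving the more stable (Markovnikov) tertiary carbocation. The H–I bond breaks heterolytically, releasing I⁻.
(No 1,2-shift: no single shift to an adjacent carbon would give a more stable cation.)
Step 2: The I⁻ anion donates a lone pair to the carbocation, forming the new C–I σ-bond and giving the neutral alkyl halide.
Total: 2 elementary steps.

2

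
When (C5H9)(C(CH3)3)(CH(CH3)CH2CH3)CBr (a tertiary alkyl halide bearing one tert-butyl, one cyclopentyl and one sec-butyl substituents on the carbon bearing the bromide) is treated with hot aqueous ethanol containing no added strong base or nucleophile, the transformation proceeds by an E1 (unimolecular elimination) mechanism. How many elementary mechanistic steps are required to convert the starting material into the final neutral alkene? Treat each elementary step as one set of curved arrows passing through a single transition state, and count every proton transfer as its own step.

Step 1: Unassisted departure of Br⁻ (taking the C–Br bonding pair) generates a tertiary carbocation.
(No 1,2-shift: no single shift to an adjacent carbon would give a more stable cation.)
Step 2: Loss of a β-proton to a water (or ethanol) molecule of the solvent: the C–H bonding pair collapses toward the cationic carbon to form the C=C π bond, yielding the alkene.
Total: 2 elementary steps.

2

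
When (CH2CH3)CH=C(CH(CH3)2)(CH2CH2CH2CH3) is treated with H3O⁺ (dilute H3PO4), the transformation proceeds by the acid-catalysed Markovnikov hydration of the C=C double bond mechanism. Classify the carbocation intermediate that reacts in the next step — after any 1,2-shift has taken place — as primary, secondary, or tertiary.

Step 1: Protonation of the alkene by H3O⁺: the π bond acts as the nucleophile and picks up H⁺, giving the more stable (Markovnikov) tertiary carbocation. H2O is released.
No single 1,2-shift to an adjacent carbon would give a more-substituted cation, so no rearrangement occurs.

tertiary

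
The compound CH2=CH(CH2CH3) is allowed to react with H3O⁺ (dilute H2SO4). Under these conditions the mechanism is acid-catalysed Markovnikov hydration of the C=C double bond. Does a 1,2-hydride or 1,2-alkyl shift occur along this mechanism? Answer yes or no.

The first-formed carbocation is secondary.
No single 1,2-shift to an adjacent carbon would produce a more-substituted cation than the one already present, so no rearrangement occurs.

no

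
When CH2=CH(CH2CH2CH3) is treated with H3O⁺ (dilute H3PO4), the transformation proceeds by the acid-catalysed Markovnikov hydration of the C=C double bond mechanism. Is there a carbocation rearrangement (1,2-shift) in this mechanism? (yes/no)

The first-formed carbocation is secondary.
No single 1,2-shift to an adjacent carbon would produce a more-substituted cation than the one already present, so no rearrangement occurs.

no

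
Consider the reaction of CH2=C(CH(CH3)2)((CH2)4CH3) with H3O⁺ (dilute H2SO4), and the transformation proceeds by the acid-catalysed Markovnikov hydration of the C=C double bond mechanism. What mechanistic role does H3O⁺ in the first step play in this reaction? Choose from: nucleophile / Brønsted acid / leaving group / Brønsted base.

Step 1: Protonation of the alkene by H3O⁺: the π bond acts as the nucleophile and picks up H⁺, giving the more stable (Markovnikov) tertiary carbocation. H2O is released.
H3O⁺ in the first step donates a proton in a proton-transfer step — a Brønsted acid.

Brønsted acid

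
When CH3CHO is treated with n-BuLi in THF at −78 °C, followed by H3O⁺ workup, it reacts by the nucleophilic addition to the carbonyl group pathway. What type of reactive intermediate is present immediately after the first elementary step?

tetrahedral alkoxide intermediate

Step 1: A lone pair / filled orbital on the carbanion-like carbon of n-BuLi attacks the electrophilic carbonyl carbon; the π(C=O) electrons shift onto oxygen, producing a tetrahedral alkoxide intermediate.
After step 1 the species present is a tetrahedral alkoxide intermediate.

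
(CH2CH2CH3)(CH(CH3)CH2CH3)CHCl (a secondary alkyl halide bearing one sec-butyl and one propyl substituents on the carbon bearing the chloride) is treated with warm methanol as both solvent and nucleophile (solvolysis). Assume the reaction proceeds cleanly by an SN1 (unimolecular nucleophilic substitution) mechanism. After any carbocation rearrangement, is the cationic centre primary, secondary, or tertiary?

tertiary

Step 1: Rate-determining heterolysis of the C–Cl bond gives Cl⁻ and a secondary carbocation.
Step 2: Carbocation rearrangement: a 1,2-hydride shift from the adjacent sec-butyl carbon converts the initially-formed secondary cation into the more stable tertiary cation.
The cation rearranges from secondary to tertiary via a 1,2-hydride shift from the adjacent sec-butyl carbon; the tertiary cation is what reacts next.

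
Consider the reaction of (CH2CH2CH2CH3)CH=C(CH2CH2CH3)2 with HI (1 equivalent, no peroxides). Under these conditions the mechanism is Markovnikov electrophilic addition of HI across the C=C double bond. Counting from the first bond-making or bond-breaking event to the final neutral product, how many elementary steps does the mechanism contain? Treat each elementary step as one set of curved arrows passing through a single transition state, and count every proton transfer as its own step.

Step 1: The π electrons of the C=C bond attack a proton of HI; Markovnikov addition places the new C–H on the less-substituted alkene carbon, so the positive charge ends up on the more-substituted carbon — a tertiary carbocation. The H–I bond breaks heterolytically, releasing I⁻.
(No 1,2-shift: no single shift to an adjacent carbon would give a more stable cation.)
Step 2: I⁻ captures the cation: a lone pair on I⁻ fills the empty p orbital, producing the alkyl halide product.
Total: 2 elementary steps.

2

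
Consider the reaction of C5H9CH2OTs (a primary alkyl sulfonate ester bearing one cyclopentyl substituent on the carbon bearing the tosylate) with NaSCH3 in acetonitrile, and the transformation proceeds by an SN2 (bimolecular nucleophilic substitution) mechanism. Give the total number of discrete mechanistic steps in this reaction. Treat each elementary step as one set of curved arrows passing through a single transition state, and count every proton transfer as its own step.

1

Step 1: Backside attack by CH3S⁻ on the carbon bearing the tosylate: the new C–S bond forms as the C–O bond breaks, with Walden inversion at carbon.
Total: 1 elementary step.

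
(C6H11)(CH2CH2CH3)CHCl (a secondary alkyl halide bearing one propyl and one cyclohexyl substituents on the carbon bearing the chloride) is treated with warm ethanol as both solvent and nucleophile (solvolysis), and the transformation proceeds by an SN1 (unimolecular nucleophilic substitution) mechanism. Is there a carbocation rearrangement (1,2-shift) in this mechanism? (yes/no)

The first-formed carbocation is secondary.
The adjacent cyclohexyl carbon already bears 2 other carbon substituents and has a hydrogen to migrate; after a 1,2-hydride shift from that carbon the positive charge sits on a tertiary centre.
Tertiary is more stable than secondary, so the shift occurs.

yes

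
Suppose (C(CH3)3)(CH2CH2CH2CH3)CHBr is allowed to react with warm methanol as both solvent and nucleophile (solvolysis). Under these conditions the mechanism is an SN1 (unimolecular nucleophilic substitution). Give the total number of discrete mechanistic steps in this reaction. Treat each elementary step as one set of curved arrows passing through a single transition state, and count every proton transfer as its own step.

4

Step 1: Rate-determining heterolysis of the C–Br bond gives Br⁻ and a secondary carbocation.
Step 2: A 1,2-methyl shift from the adjacent tert-butyl carbon moves the positive charge from the secondary centre to an adjacent carbon, generating a more stable tertiary carbocation.
Step 3: Nucleophilic capture: the oxygen of CH3OH bonds to the cationic carbon, producing an oxonium-ion intermediate.
Step 4: A second solvent molecule removes the proton on oxygen, giving the neutral ether product.
Total: 4 elementary steps.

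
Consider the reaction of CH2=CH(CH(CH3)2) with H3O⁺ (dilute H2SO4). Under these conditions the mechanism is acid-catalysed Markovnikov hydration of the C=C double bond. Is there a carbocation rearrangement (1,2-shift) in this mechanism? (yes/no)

yes

The first-formed carbocation is secondary.
The adjacent isopropyl carbon already bears 2 other carbon substituents and has a hydrogen to migrate; after a 1,2-hydride shift from that carbon the positive charge sits on a tertiary centre.
Tertiary is more stable than secondary, so the shift occurs.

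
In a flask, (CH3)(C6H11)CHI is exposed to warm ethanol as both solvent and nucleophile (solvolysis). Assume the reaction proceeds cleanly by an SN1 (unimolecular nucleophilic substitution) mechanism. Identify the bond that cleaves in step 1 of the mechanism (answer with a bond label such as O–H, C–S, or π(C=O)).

Step 1: Ionisation: the C–I σ-bond cleaves heterolytically; both bonding electrons depart with I⁻, leaving a secondary carbocation at the α-carbon.
The bond broken in this step is the C–I bond.

C–I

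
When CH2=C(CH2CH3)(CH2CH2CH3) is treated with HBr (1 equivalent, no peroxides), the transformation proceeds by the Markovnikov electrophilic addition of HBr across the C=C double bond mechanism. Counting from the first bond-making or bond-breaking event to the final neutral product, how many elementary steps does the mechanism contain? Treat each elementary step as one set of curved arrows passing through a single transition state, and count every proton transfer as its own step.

2

Step 1: Protonation of the alkene by HBr: the π bond acts as the nucleophile and picks up H⁺, giving the more stable (Markovnikov) tertiary carbocation. The H–Br bond breaks heterolytically, releasing Br⁻.
(No 1,2-shift: no single shift to an adjacent carbon would give a more stable cation.)
Step 2: The Br⁻ anion donates a lone pair to the carbocation, forming the new C–Br σ-bond and giving the neutral alkyl halide.
Total: 2 elementary steps.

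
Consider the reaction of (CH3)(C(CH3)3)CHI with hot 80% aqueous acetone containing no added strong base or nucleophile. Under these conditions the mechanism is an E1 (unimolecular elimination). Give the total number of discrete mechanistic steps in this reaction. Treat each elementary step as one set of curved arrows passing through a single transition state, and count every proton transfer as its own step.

3

Step 1: The C–I bond breaks with both electrons going to the iodide; I⁻ leaves and a secondary carbocation remains.
Step 2: Carbocation rearrangement: a 1,2-methyl shift from the adjacent tert-butyl carbon converts the initially-formed secondary cation into the more stable tertiary cation.
Step 3: Loss of a β-proton to a water molecule of the solvent: the C–H bonding pair collapses toward the cationic carbon to form the C=C π bond, yielding the alkene.
Total: 3 elementary steps.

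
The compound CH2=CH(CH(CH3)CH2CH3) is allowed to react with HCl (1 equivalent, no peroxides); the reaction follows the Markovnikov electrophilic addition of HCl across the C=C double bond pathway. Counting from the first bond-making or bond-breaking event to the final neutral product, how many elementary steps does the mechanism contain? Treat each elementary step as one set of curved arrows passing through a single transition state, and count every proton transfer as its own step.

Step 1: Electrophilic addition begins with the π(C=C) electrons forming a bond to the proton of HCl. Following Markovnikov's rule, the resulting cation is secondary. The H–Cl bond breaks heterolytically, releasing Cl⁻.
Step 2: A hydride (H with its bonding pair) migrates from the adjacent sec-butyl carbon to the cationic centre — a 1,2-hydride shift — upgrading the secondary cation to a tertiary one.
Step 3: The Cl⁻ anion donates a lone pair to the carbocation, forming the new C–Cl σ-bond and giving the neutral alkyl halide.
Total: 3 elementary steps.

3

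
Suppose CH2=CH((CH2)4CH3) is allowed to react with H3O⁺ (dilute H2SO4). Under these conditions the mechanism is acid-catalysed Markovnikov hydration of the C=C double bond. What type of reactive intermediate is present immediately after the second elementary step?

Step 1: The π electrons of the C=C bond attack a proton of H3O⁺; Markovnikov addition places the new C–H on the less-substituted alkene carbon, so the positive charge ends up on the more-substituted carbon — a secondary carbocation. H2O is released.
Step 2: Water acts as the nucleophile: an oxygen lone pair bonds to the cationic carbon, giving an oxonium-ion intermediate.
After step 2 the species present is an oxonium ion.

oxonium ion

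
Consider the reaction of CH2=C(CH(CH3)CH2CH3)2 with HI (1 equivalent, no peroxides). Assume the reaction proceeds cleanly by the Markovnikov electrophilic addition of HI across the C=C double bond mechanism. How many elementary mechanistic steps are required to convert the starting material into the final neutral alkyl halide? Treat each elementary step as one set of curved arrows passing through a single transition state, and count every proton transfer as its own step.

Step 1: Electrophilic addition begins with the π(C=C) electrons forming a bond to the proton of HI. Following Markovnikov's rule, the resulting cation is tertiary. The H–I bond breaks heterolytically, releasing I⁻.
(No 1,2-shift: no single shift to an adjacent carbon would give a more stable cation.)
Step 2: Nucleophilic attack by I⁻ on the carbocation completes the addition, giving R–I.
Total: 2 elementary steps.

2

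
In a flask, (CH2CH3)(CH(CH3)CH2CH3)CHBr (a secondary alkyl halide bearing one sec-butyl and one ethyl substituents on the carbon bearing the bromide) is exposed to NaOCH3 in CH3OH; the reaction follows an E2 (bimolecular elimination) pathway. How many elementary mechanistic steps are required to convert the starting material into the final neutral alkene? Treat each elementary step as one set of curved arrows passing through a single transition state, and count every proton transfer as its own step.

Step 1: In one step, CH3O⁻ pulls off a β-proton, the C–Br bond cleaves, and a C=C double bond forms between the α- and β-carbons (E2, anti elimination).
Total: 1 elementary step.

1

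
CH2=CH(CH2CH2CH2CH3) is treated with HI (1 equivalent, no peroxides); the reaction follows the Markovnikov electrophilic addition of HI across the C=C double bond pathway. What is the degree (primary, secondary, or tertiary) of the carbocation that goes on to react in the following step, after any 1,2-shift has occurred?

Step 1: Electrophilic addition begins with the π(C=C) electrons forming a bond to the proton of HI. Following Markovnikov's rule, the resulting cation is secondary. The H–I bond breaks heterolytically, releasing I⁻.
No single 1,2-shift to an adjacent carbon would give a more-substituted cation, so no rearrangement occurs.

secondary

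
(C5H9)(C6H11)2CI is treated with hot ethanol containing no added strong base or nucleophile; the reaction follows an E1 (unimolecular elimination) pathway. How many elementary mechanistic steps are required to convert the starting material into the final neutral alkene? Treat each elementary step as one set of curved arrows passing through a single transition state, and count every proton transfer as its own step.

Step 1: The C–I bond breaks with both electrons going to the iodide; I⁻ leaves and a tertiary carbocation remains.
(No 1,2-shift: no single shift to an adjacent carbon would give a more stable cation.)
Step 2: A weak base (an ethanol molecule from the solvent) removes a proton from a carbon adjacent to the cationic centre; the electrons of that C–H bond become the new π(C=C) bond, giving the alkene.
Total: 2 elementary steps.

2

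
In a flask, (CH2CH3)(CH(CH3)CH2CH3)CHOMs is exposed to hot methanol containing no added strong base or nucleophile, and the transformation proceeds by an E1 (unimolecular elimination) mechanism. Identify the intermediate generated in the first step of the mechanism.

Step 1: Rate-determining heterolysis of the C–O bond gives MsO⁻ and a secondary carbocation.
After step 1 the species present is a secondary carbocation.

secondary carbocation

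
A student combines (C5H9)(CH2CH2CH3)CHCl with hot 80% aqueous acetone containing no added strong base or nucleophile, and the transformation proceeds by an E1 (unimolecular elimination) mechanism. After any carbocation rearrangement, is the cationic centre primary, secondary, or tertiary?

tertiary

Step 1: Ionisation: the C–Cl σ-bond cleaves heterolytically; both bonding electrons depart with Cl⁻, leaving a secondary carbocation at the α-carbon.
Step 2: A hydride (H with its bonding pair) migrates from the adjacent cyclopentyl carbon to the cationic centre — a 1,2-hydride shift — upgrading the secondary cation to a tertiary one.
The cation rearranges from secondary to tertiary via a 1,2-hydride shift from the adjacent cyclopentyl carbon; the tertiary cation is what reacts next.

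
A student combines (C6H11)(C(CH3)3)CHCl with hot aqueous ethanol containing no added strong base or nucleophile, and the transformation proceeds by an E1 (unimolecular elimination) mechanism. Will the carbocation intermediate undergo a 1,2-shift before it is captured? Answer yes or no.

The first-formed carbocation is secondary.
The adjacent cyclohexyl carbon already bears 2 other carbon substituents and has a hydrogen to migrate; after a 1,2-hydride shift from that carbon the positive charge sits on a tertiary centre.
Tertiary is more stable than secondary, so the shift occurs.

yes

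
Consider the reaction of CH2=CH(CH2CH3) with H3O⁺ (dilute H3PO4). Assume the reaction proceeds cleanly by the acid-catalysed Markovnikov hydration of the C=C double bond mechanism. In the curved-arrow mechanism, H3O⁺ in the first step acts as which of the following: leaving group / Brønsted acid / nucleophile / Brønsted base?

Step 1: The π electrons of the C=C bond attack a proton of H3O⁺; Markovnikov addition places the new C–H on the less-substituted alkene carbon, so the positive charge ends up on the more-substituted carbon — a secondary carbocation. H2O is released.
H3O⁺ in the first step donates a proton in a proton-transfer step — a Brønsted acid.

Brønsted acid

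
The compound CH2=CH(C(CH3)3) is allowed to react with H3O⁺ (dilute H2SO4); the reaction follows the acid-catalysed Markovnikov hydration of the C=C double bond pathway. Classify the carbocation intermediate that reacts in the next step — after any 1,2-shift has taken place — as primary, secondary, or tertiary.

tertiary

Step 1: Protonation of the alkene by H3O⁺: the π bond acts as the nucleophile and picks up H⁺, giving the more stable (Markovnikov) secondary carbocation. H2O is released.
Step 2: A methyl group with its bonding pair migrates from the adjacent tert-butyl carbon to the cationic centre — a 1,2-methyl shift — upgrading the secondary cation to a tertiary one.
The cation rearranges from secondary to tertiary via a 1,2-methyl shift from the adjacent tert-butyl carbon; the tertiary cation is what reacts next.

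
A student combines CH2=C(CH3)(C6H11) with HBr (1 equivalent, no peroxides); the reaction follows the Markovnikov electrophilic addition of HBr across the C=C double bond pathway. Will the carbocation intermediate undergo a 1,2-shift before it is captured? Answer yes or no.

The first-formed carbocation is tertiary.
No single 1,2-shift to an adjacent carbon would produce a more-substituted cation than the one already present, so no rearrangement occurs.

no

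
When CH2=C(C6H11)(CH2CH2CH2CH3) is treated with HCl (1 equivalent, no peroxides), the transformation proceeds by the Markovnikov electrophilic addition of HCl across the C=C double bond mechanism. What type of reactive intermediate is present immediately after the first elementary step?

tertiary carbocation

Step 1: Protonation of the alkene by HCl: the π bond acts as the nucleophile and picks up H⁺, giving the more stable (Markovnikov) tertiary carbocation. The H–Cl bond breaks heterolytically, releasing Cl⁻.
After step 1 the species present is a tertiary carbocation.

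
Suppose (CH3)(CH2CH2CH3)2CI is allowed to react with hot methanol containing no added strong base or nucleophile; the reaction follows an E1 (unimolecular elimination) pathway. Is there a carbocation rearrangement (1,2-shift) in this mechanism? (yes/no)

The first-formed carbocation is tertiary.
No single 1,2-shift to an adjacent carbon would produce a more-substituted cation than the one already present, so no rearrangement occurs.

no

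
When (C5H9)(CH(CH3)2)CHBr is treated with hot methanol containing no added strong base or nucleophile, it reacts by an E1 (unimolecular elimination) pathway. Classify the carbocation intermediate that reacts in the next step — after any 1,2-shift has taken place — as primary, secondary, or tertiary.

Step 1: The C–Br bond breaks with both electrons going to the bromide; Br⁻ leaves and a secondary carbocation remains.
Step 2: Carbocation rearrangement: a 1,2-hydride shift from the adjacent isopropyl carbon converts the initially-formed secondary cation into the more stable tertiary cation.
The cation rearranges from secondary to tertiary via a 1,2-hydride shift from the adjacent isopropyl carbon; the tertiary cation is what reacts next.

tertiary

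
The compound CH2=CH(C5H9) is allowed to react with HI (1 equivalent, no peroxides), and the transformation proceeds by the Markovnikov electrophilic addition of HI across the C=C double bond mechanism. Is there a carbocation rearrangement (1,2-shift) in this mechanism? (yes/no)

yes

The first-formed carbocation is secondary.
The adjacent cyclopentyl carbon already bears 2 other carbon substituents and has a hydrogen to migrate; after a 1,2-hydride shift from that carbon the positive charge sits on a tertiary centre.
Tertiary is more stable than secondary, so the shift occurs.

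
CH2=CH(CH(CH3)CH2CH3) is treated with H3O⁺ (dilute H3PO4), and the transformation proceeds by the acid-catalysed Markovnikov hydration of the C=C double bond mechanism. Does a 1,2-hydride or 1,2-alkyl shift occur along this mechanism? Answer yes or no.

yes

The first-formed carbocation is secondary.
The adjacent sec-butyl carbon already bears 2 other carbon substituents and has a hydrogen to migrate; after a 1,2-hydride shift from that carbon the positive charge sits on a tertiary centre.
Tertiary is more stable than secondary, so the shift occurs.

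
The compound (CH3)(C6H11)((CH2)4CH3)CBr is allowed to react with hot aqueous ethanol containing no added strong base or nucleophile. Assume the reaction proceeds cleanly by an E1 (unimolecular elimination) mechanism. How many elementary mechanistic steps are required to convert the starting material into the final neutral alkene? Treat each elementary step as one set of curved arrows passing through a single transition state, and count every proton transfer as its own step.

2

Step 1: The C–Br bond breaks with both electrons going to the bromide; Br⁻ leaves and a tertiary carbocation remains.
(No 1,2-shift: no single shift to an adjacent carbon would give a more stable cation.)
Step 2: A water (or ethanol) molecule (solvent) deprotonates a β-carbon; as the C–H bond breaks, those electrons form the new alkene π bond.
Total: 2 elementary steps.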